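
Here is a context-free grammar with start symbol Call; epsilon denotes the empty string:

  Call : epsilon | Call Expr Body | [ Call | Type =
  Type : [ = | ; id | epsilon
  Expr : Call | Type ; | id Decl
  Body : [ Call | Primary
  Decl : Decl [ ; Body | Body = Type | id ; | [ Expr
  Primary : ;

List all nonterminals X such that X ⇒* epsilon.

{ Call, Expr, Type }

Directly nullable (have an epsilon-production): Call, Type.
Expr : Call with every symbol nullable, so Expr is nullable.
No other nonterminal has a production whose RHS symbols are all nullable.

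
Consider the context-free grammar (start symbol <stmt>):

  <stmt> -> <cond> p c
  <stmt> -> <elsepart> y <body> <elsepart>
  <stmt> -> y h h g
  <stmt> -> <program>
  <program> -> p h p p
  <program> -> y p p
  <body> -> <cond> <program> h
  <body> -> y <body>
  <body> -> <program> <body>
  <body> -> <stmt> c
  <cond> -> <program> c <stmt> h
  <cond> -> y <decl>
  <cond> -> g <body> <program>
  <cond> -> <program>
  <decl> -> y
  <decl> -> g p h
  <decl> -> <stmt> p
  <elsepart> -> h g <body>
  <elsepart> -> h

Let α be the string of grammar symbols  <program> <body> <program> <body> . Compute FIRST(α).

{ p, y }

Add FIRST(<program>) = { p, y }; <program> is not nullable, stop.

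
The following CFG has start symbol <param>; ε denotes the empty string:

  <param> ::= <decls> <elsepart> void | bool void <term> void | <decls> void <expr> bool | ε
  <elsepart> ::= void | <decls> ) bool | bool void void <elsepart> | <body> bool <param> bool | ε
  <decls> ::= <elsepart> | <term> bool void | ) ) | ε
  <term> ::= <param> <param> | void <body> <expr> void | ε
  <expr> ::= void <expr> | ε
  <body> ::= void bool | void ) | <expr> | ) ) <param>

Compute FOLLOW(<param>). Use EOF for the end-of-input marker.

{ EOF, ), bool, void }

<param> is the start symbol, so EOF ∈ FOLLOW(<param>).
In <elsepart> ::= <body> bool <param> bool: add FIRST(bool) = { bool }.
In <term> ::= <param> <param>: add FIRST(<param>)\{ε} = { ), bool, void }.
  Since <param> is nullable, also add FOLLOW(<term>) = { bool, void }.
In <term> ::= <param> <param>: <param> is at the end, add FOLLOW(<term>) = { bool, void }.
In <body> ::= ) ) <param>: <param> is at the end, add FOLLOW(<body>) = { bool, void }.
Union: FOLLOW(<param>) = { EOF, ), bool, void }.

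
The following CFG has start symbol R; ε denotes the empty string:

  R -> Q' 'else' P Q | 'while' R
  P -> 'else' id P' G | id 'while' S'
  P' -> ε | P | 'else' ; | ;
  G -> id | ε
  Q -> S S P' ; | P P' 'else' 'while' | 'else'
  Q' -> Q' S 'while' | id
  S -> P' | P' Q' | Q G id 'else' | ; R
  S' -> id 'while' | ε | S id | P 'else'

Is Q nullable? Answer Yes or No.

Nullable nonterminals: G, P', S, S'.
No production of Q has an RHS whose symbols are all nullable, so Q is not nullable.

No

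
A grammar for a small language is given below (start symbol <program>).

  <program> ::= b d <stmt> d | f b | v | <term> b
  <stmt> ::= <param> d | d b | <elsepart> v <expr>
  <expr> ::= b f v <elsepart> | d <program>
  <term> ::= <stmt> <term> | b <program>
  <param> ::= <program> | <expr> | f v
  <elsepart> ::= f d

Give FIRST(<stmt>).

{ b, d, f, v }

From <stmt> ::= <param> d: add FIRST(<param>) = { b, d, f, v }.
<stmt> ::= d b contributes {d}.
From <stmt> ::= <elsepart> v <expr>: add FIRST(<elsepart>) = { f }.
Union: FIRST(<stmt>) = { b, d, f, v }.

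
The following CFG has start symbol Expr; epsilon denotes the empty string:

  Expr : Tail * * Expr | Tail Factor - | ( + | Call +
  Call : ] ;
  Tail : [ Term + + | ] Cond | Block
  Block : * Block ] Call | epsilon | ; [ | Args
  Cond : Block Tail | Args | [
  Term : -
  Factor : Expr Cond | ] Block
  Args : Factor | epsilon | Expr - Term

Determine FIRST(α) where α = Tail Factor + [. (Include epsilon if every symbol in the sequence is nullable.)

Add FIRST(Tail)\{epsilon} = { (, *, ;, [, ] }; Tail is nullable, continue.
Add FIRST(Factor) = { (, *, ;, [, ] }; Factor is not nullable, stop.

{ (, *, ;, [, ] }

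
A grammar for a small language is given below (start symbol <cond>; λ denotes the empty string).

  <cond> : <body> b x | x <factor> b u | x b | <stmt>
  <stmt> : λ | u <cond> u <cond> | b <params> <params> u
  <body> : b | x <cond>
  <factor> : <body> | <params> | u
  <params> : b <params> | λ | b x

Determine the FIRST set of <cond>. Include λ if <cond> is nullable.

From <cond> : <body> b x: add FIRST(<body>) = { b, x }.
<cond> : x <factor> b u contributes {x}.
<cond> : x b contributes {x}.
From <cond> : <stmt>: add FIRST(<stmt>) = { b, u, λ } (including λ since <stmt> is nullable).
Union: FIRST(<cond>) = { b, u, x, λ }.

{ b, u, x, λ }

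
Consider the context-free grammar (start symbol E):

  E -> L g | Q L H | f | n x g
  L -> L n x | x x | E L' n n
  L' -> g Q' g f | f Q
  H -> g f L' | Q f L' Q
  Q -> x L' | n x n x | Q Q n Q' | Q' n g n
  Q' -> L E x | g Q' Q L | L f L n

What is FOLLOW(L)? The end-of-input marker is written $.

In E -> L g: add FIRST(g) = { g }.
In E -> Q L H: add FIRST(H) = { f, g, n, x }.
In L -> L n x: add FIRST(n x) = { n }.
In Q' -> L E x: add FIRST(E x) = { f, g, n, x }.
In Q' -> g Q' Q L: L is at the end, add FOLLOW(Q') = { $, f, g, n, x }.
In Q' -> L f L n: add FIRST(f L n) = { f }.
In Q' -> L f L n: add FIRST(n) = { n }.
Union: FOLLOW(L) = { $, f, g, n, x }.

{ $, f, g, n, x }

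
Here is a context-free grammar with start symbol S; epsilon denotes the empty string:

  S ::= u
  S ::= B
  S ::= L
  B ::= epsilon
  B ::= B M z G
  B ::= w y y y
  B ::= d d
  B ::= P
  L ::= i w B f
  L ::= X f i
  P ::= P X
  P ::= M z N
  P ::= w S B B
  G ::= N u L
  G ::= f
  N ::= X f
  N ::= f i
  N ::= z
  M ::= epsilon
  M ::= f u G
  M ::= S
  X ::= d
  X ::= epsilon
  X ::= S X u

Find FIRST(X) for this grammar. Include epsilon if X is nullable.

X ::= d contributes {d}.
X ::= epsilon contributes epsilon.
From X ::= S X u: S, X nullable, take FIRST(S) ∪ FIRST(X) ∪ {u} = { d, f, i, u, w, z }.
Union: FIRST(X) = { d, f, i, u, w, z, epsilon }.

{ d, f, i, u, w, z, epsilon }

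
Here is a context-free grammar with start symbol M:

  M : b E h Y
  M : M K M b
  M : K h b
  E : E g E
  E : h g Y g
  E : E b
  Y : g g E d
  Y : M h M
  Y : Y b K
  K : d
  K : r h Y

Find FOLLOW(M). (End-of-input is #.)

M is the start symbol, so # ∈ FOLLOW(M).
In M : M K M b: add FIRST(K M b) = { d, r }.
In M : M K M b: add FIRST(b) = { b }.
In Y : M h M: add FIRST(h M) = { h }.
In Y : M h M: M is at the end, add FOLLOW(Y) = { #, b, d, g, h, r }.
Union: FOLLOW(M) = { #, b, d, g, h, r }.

{ #, b, d, g, h, r }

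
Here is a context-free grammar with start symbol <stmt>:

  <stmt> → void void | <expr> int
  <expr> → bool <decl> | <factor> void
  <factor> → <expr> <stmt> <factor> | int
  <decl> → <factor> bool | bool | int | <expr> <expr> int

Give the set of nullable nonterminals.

{ } (none)

No nonterminal has an empty production or an RHS whose symbols are all nullable.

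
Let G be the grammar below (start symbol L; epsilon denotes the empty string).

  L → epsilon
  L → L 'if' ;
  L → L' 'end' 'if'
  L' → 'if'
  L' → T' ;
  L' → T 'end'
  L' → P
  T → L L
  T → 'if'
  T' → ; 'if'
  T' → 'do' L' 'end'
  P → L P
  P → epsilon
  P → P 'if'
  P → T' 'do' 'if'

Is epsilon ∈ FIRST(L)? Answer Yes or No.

Yes

L has an epsilon-production, so L ⇒ epsilon.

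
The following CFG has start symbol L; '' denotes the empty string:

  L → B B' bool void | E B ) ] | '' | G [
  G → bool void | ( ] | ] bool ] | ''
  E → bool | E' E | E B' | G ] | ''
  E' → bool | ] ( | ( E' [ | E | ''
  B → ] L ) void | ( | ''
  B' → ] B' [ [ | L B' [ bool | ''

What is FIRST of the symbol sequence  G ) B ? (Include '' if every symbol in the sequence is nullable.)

Add FIRST(G)\{''} = { (, ], bool }; G is nullable, continue.
) is a terminal; add {)} and stop.

{ (, ), ], bool }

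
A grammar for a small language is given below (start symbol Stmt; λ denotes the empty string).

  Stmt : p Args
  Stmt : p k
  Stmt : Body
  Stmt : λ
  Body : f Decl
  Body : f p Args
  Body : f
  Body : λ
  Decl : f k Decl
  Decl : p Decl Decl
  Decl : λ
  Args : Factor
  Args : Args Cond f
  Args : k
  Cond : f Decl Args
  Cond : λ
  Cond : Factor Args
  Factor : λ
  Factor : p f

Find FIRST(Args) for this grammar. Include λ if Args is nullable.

{ f, k, p, λ }

From Args : Factor: add FIRST(Factor) = { p, λ } (including λ since Factor is nullable).
From Args : Args Cond f: Args, Cond nullable, take FIRST(Args) ∪ FIRST(Cond) ∪ {f} = { f, k, p }.
Args : k contributes {k}.
Union: FIRST(Args) = { f, k, p, λ }.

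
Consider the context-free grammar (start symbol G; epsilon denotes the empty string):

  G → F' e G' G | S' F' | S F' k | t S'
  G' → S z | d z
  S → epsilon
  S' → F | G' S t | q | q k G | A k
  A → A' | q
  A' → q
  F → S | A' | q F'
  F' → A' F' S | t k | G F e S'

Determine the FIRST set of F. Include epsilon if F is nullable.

{ q, epsilon }

From F → S: add FIRST(S) = { epsilon } (including epsilon since S is nullable).
From F → A': add FIRST(A') = { q }.
F → q F' contributes {q}.
Union: FIRST(F) = { q, epsilon }.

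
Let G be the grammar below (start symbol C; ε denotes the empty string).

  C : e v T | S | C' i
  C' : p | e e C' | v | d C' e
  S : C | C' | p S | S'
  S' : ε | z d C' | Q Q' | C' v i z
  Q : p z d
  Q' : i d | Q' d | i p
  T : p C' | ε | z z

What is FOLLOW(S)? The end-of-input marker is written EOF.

In C : S: S is at the end, add FOLLOW(C) = { EOF }.
In S : p S: S is at the end, add FOLLOW(S) = { EOF }.
Union: FOLLOW(S) = { EOF }.

{ EOF }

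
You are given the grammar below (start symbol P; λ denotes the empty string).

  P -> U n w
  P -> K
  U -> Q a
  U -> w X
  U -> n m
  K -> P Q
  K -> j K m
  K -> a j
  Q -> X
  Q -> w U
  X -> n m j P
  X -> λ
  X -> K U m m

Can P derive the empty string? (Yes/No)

Nullable nonterminals: Q, X.
No production of P has an RHS whose symbols are all nullable, so P is not nullable.

No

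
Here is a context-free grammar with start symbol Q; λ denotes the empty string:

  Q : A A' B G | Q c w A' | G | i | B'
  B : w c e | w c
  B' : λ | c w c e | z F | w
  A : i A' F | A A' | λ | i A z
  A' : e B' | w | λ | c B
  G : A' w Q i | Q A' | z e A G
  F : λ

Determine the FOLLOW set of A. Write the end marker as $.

{ $, c, e, i, w, z }

In Q : A A' B G: add FIRST(A' B G) = { c, e, w }.
In A : A A': add FIRST(A')\{λ} = { c, e, w }.
  Since A' is nullable, also add FOLLOW(A) = { $, c, e, i, w, z }.
In A : i A z: add FIRST(z) = { z }.
In G : z e A G: add FIRST(G)\{λ} = { c, e, i, w, z }.
  Since G is nullable, also add FOLLOW(G) = { $, c, e, i, w }.
Union: FOLLOW(A) = { $, c, e, i, w, z }.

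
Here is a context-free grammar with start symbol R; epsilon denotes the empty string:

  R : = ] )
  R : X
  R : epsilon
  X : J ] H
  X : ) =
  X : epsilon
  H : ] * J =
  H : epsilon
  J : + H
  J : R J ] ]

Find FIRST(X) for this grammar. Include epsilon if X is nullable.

{ ), +, =, epsilon }

From X : J ] H: add FIRST(J) = { ), +, = }.
X : ) = contributes {)}.
X : epsilon contributes epsilon.
Union: FIRST(X) = { ), +, =, epsilon }.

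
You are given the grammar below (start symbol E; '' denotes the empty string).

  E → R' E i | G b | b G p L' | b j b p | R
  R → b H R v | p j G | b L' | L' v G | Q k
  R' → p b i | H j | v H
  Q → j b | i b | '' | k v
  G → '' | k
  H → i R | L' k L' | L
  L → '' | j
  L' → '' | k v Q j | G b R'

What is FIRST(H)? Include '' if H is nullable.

{ b, i, j, k, '' }

H → i R contributes {i}.
From H → L' k L': L' nullable, take FIRST(L') ∪ {k} = { b, k }.
From H → L: add FIRST(L) = { j, '' } (including '' since L is nullable).
Union: FIRST(H) = { b, i, j, k, '' }.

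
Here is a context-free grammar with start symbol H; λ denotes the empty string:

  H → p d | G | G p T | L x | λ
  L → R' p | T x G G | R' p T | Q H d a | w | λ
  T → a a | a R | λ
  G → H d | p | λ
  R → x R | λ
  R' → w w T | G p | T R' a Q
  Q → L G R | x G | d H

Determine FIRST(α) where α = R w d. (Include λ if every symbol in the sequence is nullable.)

Add FIRST(R)\{λ} = { x }; R is nullable, continue.
w is a terminal; add {w} and stop.

{ w, x }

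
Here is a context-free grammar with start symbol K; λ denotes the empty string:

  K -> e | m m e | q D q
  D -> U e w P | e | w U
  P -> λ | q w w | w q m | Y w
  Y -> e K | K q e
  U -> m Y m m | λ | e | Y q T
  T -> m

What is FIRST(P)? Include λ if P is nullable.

P -> λ contributes λ.
P -> q w w contributes {q}.
P -> w q m contributes {w}.
From P -> Y w: add FIRST(Y) = { e, m, q }.
Union: FIRST(P) = { e, m, q, w, λ }.

{ e, m, q, w, λ }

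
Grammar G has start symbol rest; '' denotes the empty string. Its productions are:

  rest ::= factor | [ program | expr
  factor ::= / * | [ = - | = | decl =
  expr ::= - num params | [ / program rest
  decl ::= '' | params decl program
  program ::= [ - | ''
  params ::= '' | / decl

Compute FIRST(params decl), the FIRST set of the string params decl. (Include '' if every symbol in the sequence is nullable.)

Add FIRST(params)\{''} = { / }; params is nullable, continue.
Add FIRST(decl)\{''} = { /, [ }; decl is nullable, continue.
Every symbol is nullable, so include ''.

{ /, [, '' }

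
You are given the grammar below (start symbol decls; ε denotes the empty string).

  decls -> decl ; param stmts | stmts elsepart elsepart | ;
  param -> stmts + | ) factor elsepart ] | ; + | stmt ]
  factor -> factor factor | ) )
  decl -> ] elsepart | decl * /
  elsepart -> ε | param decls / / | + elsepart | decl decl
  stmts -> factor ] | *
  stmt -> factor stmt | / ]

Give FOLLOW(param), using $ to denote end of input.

In decls -> decl ; param stmts: add FIRST(stmts) = { ), * }.
In elsepart -> param decls / /: add FIRST(decls / /) = { ), *, ;, ] }.
Union: FOLLOW(param) = { ), *, ;, ] }.

{ ), *, ;, ] }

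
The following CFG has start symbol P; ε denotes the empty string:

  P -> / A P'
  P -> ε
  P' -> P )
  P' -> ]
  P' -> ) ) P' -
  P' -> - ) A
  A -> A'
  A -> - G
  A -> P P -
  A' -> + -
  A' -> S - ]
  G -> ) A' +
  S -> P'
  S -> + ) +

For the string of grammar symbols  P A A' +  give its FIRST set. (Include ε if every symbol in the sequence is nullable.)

Add FIRST(P)\{ε} = { / }; P is nullable, continue.
Add FIRST(A) = { ), +, -, /, ] }; A is not nullable, stop.

{ ), +, -, /, ] }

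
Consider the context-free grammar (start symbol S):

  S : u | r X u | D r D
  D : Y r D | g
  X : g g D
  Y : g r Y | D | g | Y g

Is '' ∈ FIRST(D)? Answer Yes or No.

No

No nonterminal in this grammar is nullable.
No production of D has an RHS whose symbols are all nullable, so D is not nullable.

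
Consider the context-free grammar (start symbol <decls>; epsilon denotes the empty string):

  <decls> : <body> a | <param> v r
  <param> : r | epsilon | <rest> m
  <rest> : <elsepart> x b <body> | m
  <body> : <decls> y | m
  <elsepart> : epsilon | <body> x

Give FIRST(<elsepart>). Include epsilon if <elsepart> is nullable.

<elsepart> : epsilon contributes epsilon.
From <elsepart> : <body> x: add FIRST(<body>) = { m, r, v, x }.
Union: FIRST(<elsepart>) = { m, r, v, x, epsilon }.

{ m, r, v, x, epsilon }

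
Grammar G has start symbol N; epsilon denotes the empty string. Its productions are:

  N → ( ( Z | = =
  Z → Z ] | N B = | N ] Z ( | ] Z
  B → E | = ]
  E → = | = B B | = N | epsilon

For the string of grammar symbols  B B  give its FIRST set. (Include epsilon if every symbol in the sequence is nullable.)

{ =, epsilon }

Add FIRST(B)\{epsilon} = { = }; B is nullable, continue.
Add FIRST(B)\{epsilon} = { = }; B is nullable, continue.
Every symbol is nullable, so include epsilon.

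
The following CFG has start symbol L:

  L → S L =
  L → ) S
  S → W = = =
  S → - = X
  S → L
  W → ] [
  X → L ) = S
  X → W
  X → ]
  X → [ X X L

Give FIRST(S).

{ ), -, ] }

From S → W = = =: add FIRST(W) = { ] }.
S → - = X contributes {-}.
From S → L: add FIRST(L) = { ), -, ] }.
Union: FIRST(S) = { ), -, ] }.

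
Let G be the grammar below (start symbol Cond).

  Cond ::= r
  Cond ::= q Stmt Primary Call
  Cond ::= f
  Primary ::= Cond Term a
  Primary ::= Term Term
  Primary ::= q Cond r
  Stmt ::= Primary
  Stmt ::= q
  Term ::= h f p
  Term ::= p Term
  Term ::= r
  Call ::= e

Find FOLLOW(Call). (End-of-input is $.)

{ $, h, p, r }

In Cond ::= q Stmt Primary Call: Call is at the end, add FOLLOW(Cond) = { $, h, p, r }.
Union: FOLLOW(Call) = { $, h, p, r }.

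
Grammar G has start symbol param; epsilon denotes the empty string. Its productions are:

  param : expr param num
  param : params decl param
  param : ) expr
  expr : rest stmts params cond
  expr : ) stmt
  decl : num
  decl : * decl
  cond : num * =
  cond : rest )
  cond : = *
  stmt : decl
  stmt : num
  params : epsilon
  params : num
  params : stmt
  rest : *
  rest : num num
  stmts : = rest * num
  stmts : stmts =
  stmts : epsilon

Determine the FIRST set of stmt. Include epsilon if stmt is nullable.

{ *, num }

From stmt : decl: add FIRST(decl) = { *, num }.
stmt : num contributes {num}.
Union: FIRST(stmt) = { *, num }.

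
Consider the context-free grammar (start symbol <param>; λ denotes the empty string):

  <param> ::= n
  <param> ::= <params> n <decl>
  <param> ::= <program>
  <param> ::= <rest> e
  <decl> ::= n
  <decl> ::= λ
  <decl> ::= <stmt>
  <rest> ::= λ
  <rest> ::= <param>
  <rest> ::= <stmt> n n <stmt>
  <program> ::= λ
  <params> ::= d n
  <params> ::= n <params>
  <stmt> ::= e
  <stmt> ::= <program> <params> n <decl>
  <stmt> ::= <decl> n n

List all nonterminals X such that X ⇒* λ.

Directly nullable (have an λ-production): <decl>, <rest>, <program>.
<param> ::= <program> with every symbol nullable, so <param> is nullable.
No other nonterminal has a production whose RHS symbols are all nullable.

{ <decl>, <param>, <program>, <rest> }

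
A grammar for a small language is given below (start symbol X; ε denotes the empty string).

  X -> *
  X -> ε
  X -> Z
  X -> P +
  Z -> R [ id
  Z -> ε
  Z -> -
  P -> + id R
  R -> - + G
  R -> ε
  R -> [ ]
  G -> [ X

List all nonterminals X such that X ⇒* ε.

Directly nullable (have an ε-production): X, Z, R.
No other nonterminal has a production whose RHS symbols are all nullable.

{ R, X, Z }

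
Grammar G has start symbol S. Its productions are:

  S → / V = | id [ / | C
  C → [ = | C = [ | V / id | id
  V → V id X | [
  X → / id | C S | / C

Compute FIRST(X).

{ /, [, id }

X → / id contributes {/}.
From X → C S: add FIRST(C) = { [, id }.
X → / C contributes {/}.
Union: FIRST(X) = { /, [, id }.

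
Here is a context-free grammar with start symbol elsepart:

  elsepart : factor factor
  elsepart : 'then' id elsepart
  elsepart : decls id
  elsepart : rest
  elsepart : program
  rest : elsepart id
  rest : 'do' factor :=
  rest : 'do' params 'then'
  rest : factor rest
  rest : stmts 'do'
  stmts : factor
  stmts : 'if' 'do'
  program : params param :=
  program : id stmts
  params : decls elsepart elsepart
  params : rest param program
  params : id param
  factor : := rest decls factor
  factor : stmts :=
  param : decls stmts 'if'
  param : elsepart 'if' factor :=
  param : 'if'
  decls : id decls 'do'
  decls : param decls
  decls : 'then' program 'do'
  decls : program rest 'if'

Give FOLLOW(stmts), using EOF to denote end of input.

{ EOF, 'do', 'if', 'then', :=, id }

In rest : stmts 'do': add FIRST('do') = { 'do' }.
In program : id stmts: stmts is at the end, add FOLLOW(program) = { EOF, 'do', 'if', 'then', :=, id }.
In factor : stmts :=: add FIRST(:=) = { := }.
In param : decls stmts 'if': add FIRST('if') = { 'if' }.
Union: FOLLOW(stmts) = { EOF, 'do', 'if', 'then', :=, id }.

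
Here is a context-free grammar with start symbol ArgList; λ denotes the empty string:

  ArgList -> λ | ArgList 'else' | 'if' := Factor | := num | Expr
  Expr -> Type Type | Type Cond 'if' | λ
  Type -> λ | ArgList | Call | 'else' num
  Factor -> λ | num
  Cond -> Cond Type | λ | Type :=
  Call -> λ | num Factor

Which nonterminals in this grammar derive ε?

{ ArgList, Call, Cond, Expr, Factor, Type }

Directly nullable (have an λ-production): ArgList, Expr, Type, Factor, Cond, Call.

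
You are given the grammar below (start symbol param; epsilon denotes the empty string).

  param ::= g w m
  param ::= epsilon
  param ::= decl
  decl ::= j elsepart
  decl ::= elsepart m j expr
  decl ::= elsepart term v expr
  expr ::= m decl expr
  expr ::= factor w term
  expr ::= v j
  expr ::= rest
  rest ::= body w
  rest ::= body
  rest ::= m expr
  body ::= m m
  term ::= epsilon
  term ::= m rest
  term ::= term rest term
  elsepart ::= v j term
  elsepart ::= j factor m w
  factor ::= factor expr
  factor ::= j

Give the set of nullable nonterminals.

{ param, term }

Directly nullable (have an epsilon-production): param, term.
No other nonterminal has a production whose RHS symbols are all nullable.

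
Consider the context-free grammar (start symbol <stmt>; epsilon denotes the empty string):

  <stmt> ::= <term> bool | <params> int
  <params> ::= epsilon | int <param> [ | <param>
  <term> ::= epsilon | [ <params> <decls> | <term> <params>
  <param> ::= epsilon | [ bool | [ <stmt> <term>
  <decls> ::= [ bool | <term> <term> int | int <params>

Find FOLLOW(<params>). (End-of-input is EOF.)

{ [, bool, int }

In <stmt> ::= <params> int: add FIRST(int) = { int }.
In <term> ::= [ <params> <decls>: add FIRST(<decls>) = { [, int }.
In <term> ::= <term> <params>: <params> is at the end, add FOLLOW(<term>) = { [, bool, int }.
In <decls> ::= int <params>: <params> is at the end, add FOLLOW(<decls>) = { [, bool, int }.
Union: FOLLOW(<params>) = { [, bool, int }.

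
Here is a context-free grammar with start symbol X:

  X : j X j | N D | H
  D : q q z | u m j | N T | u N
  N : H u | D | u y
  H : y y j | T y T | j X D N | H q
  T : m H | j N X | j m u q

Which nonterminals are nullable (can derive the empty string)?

No nonterminal has an empty production or an RHS whose symbols are all nullable.

{ } (none)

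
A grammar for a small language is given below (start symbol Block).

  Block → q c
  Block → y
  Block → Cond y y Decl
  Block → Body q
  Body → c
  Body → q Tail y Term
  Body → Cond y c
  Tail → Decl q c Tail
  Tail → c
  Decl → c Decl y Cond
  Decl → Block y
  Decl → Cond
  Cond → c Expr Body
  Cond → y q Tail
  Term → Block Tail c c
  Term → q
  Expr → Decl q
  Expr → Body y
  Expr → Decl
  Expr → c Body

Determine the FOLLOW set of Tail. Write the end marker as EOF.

{ EOF, c, q, y }

In Body → q Tail y Term: add FIRST(y Term) = { y }.
In Tail → Decl q c Tail: Tail is at the end, add FOLLOW(Tail) = { EOF, c, q, y }.
In Cond → y q Tail: Tail is at the end, add FOLLOW(Cond) = { EOF, c, q, y }.
In Term → Block Tail c c: add FIRST(c c) = { c }.
Union: FOLLOW(Tail) = { EOF, c, q, y }.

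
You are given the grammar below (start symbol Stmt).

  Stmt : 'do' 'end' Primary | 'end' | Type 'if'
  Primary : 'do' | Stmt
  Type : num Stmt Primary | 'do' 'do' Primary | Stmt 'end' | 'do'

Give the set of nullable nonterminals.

{ } (none)

No nonterminal has an empty production or an RHS whose symbols are all nullable.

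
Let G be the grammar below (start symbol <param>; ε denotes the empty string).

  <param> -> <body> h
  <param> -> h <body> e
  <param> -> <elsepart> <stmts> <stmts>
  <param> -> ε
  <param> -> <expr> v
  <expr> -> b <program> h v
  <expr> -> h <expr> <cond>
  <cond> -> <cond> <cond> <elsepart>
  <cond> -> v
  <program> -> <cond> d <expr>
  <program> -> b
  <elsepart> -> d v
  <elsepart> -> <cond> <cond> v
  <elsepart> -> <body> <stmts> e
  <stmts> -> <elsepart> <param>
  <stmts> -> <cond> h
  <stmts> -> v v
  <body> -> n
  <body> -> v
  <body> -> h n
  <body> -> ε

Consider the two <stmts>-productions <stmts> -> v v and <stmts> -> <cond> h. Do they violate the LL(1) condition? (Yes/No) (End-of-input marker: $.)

FIRST(v v) = { v } and FIRST(<cond> h) = { v }.
Both contain v, so the two alternatives are not disjoint — LL(1) conflict.

Yes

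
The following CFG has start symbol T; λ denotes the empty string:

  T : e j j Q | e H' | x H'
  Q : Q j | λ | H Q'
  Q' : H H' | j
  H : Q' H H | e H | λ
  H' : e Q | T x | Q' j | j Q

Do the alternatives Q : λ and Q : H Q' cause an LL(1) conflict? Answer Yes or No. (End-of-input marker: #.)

FIRST(λ) = { λ } and FIRST(H Q') = { e, j, x }.
The first alternative is nullable and FOLLOW(Q) = { #, e, j, x } shares e with FIRST of the second — conflict.

Yes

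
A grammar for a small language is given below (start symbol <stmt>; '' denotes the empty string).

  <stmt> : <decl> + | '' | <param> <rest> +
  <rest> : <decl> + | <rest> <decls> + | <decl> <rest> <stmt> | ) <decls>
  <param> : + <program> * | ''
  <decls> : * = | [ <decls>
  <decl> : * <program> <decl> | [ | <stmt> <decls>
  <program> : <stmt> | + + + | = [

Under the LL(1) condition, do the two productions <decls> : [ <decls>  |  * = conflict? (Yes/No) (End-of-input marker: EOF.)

No

FIRST([ <decls>) = { [ } and FIRST(* =) = { * }.
The FIRST sets are disjoint and neither alternative is nullable — no conflict.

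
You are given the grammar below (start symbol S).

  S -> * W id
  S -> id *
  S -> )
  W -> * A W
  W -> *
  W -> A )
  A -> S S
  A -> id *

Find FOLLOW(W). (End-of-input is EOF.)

{ id }

In S -> * W id: add FIRST(id) = { id }.
In W -> * A W: W is at the end, add FOLLOW(W) = { id }.
Union: FOLLOW(W) = { id }.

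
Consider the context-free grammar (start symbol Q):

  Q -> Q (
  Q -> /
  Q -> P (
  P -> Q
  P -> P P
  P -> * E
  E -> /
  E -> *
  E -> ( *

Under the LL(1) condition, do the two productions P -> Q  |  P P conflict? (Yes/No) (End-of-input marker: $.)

FIRST(Q) = { *, / } and FIRST(P P) = { *, / }.
Both contain *, so the two alternatives are not disjoint — LL(1) conflict.

Yes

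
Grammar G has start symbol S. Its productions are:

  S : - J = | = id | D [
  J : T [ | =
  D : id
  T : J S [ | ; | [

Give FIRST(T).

From T : J S [: add FIRST(J) = { ;, =, [ }.
T : ; contributes {;}.
T : [ contributes {[}.
Union: FIRST(T) = { ;, =, [ }.

{ ;, =, [ }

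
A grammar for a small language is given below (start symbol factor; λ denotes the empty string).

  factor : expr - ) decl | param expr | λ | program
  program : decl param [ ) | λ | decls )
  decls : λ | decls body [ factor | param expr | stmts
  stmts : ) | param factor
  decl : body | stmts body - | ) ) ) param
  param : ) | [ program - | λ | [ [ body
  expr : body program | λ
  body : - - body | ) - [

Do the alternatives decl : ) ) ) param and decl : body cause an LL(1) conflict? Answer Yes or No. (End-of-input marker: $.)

FIRST() ) ) param) = { ) } and FIRST(body) = { ), - }.
Both contain ), so the two alternatives are not disjoint — LL(1) conflict.

Yes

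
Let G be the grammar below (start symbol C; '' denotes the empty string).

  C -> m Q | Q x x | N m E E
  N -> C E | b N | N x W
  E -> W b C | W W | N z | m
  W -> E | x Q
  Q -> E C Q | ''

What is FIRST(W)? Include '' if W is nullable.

{ b, m, x }

From W -> E: add FIRST(E) = { b, m, x }.
W -> x Q contributes {x}.
Union: FIRST(W) = { b, m, x }.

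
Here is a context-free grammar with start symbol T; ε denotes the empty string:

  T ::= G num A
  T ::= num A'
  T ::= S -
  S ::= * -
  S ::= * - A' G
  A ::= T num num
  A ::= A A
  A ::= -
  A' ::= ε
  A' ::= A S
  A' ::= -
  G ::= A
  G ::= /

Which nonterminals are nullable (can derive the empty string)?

Directly nullable (have an ε-production): A'.
No other nonterminal has a production whose RHS symbols are all nullable.

{ A' }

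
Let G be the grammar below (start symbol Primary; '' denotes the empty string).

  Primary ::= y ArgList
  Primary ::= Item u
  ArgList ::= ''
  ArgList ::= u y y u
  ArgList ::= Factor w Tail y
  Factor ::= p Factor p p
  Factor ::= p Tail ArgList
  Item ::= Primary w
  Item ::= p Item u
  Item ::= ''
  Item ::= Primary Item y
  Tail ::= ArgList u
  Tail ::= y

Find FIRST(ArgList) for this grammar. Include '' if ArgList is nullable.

{ p, u, '' }

ArgList ::= '' contributes ''.
ArgList ::= u y y u contributes {u}.
From ArgList ::= Factor w Tail y: add FIRST(Factor) = { p }.
Union: FIRST(ArgList) = { p, u, '' }.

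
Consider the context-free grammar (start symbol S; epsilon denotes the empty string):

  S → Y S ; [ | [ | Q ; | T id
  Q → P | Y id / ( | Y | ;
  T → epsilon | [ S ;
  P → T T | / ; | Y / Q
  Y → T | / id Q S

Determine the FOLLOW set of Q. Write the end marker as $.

In S → Q ;: add FIRST(;) = { ; }.
In P → Y / Q: Q is at the end, add FOLLOW(P) = { /, ;, [, id }.
In Y → / id Q S: add FIRST(S) = { /, ;, [, id }.
Union: FOLLOW(Q) = { /, ;, [, id }.

{ /, ;, [, id }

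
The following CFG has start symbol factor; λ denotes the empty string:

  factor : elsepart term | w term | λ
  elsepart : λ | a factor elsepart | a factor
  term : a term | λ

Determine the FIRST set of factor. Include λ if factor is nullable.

{ a, w, λ }

From factor : elsepart term: elsepart, term nullable, take FIRST(elsepart) ∪ FIRST(term) = { a }; also λ since the whole RHS is nullable.
factor : w term contributes {w}.
factor : λ contributes λ.
Union: FIRST(factor) = { a, w, λ }.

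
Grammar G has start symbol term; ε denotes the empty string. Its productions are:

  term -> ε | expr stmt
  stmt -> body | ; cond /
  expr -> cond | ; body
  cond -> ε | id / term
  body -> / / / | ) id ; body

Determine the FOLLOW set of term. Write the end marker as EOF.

{ EOF, ), /, ; }

term is the start symbol, so EOF ∈ FOLLOW(term).
In cond -> id / term: term is at the end, add FOLLOW(cond) = { ), /, ; }.
Union: FOLLOW(term) = { EOF, ), /, ; }.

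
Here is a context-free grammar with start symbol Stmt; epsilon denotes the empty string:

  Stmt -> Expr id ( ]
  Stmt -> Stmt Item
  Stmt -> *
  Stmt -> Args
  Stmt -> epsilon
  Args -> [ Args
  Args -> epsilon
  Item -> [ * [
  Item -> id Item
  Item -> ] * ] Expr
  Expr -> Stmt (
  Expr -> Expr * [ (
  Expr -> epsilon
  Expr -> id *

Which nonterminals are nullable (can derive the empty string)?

Directly nullable (have an epsilon-production): Stmt, Args, Expr.
No other nonterminal has a production whose RHS symbols are all nullable.

{ Args, Expr, Stmt }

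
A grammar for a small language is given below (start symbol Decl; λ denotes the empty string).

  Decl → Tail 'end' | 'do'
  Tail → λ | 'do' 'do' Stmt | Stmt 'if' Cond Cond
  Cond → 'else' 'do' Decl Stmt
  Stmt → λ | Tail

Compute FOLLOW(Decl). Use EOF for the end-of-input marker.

Decl is the start symbol, so EOF ∈ FOLLOW(Decl).
In Cond → 'else' 'do' Decl Stmt: add FIRST(Stmt)\{λ} = { 'do', 'if' }.
  Since Stmt is nullable, also add FOLLOW(Cond) = { 'else', 'end', 'if' }.
Union: FOLLOW(Decl) = { EOF, 'do', 'else', 'end', 'if' }.

{ EOF, 'do', 'else', 'end', 'if' }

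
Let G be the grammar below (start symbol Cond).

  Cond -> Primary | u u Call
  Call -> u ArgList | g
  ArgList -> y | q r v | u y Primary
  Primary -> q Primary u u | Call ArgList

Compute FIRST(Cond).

{ g, q, u }

From Cond -> Primary: add FIRST(Primary) = { g, q, u }.
Cond -> u u Call contributes {u}.
Union: FIRST(Cond) = { g, q, u }.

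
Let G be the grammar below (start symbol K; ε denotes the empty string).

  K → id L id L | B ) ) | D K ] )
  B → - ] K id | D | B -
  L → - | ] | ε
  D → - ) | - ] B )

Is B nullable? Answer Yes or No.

Nullable nonterminals: L.
No production of B has an RHS whose symbols are all nullable, so B is not nullable.

No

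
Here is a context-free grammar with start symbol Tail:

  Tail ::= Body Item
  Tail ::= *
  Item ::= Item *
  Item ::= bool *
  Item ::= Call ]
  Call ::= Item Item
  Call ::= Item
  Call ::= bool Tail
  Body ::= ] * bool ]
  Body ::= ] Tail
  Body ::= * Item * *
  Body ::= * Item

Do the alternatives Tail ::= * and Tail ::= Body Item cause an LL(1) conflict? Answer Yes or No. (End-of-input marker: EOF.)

FIRST(*) = { * } and FIRST(Body Item) = { *, ] }.
Both contain *, so the two alternatives are not disjoint — LL(1) conflict.

Yes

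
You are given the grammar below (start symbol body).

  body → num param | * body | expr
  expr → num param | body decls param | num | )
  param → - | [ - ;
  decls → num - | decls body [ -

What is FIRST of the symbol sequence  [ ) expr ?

[ is a terminal; add {[} and stop.

{ [ }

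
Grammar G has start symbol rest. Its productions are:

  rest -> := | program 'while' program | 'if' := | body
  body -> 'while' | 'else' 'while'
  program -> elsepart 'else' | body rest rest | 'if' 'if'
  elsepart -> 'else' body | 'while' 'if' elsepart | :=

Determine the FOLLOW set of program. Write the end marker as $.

{ $, 'else', 'if', 'while', := }

In rest -> program 'while' program: add FIRST('while' program) = { 'while' }.
In rest -> program 'while' program: program is at the end, add FOLLOW(rest) = { $, 'else', 'if', 'while', := }.
Union: FOLLOW(program) = { $, 'else', 'if', 'while', := }.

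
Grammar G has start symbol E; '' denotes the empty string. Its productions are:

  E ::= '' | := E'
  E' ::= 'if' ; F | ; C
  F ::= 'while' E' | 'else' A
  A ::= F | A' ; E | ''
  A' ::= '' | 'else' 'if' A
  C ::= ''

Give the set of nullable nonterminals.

Directly nullable (have an ''-production): E, A, A', C.
No other nonterminal has a production whose RHS symbols are all nullable.

{ A, A', C, E }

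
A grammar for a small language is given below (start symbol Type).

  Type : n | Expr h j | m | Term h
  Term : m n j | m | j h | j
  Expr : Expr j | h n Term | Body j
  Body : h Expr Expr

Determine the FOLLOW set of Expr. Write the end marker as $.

{ h, j }

In Type : Expr h j: add FIRST(h j) = { h }.
In Expr : Expr j: add FIRST(j) = { j }.
In Body : h Expr Expr: add FIRST(Expr) = { h }.
In Body : h Expr Expr: Expr is at the end, add FOLLOW(Body) = { j }.
Union: FOLLOW(Expr) = { h, j }.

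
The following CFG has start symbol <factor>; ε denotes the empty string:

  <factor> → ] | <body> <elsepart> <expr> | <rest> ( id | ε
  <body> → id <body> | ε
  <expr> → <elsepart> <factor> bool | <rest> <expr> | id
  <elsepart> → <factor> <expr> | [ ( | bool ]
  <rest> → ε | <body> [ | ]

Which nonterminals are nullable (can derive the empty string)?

Directly nullable (have an ε-production): <factor>, <body>, <rest>.
No other nonterminal has a production whose RHS symbols are all nullable.

{ <body>, <factor>, <rest> }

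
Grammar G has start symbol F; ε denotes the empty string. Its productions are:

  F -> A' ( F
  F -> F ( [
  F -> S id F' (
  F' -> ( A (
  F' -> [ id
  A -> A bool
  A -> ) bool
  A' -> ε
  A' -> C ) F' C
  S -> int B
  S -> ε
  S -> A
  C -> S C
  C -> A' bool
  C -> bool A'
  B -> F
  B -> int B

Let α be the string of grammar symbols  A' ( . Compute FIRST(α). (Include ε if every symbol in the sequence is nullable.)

{ (, ), bool, int }

Add FIRST(A')\{ε} = { ), bool, int }; A' is nullable, continue.
( is a terminal; add {(} and stop.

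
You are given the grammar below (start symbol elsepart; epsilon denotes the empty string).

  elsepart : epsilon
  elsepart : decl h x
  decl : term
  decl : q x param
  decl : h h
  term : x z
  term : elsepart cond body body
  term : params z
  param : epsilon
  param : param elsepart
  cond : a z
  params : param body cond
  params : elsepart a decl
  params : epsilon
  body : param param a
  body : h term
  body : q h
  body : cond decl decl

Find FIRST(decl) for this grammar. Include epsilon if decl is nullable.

{ a, h, q, x, z }

From decl : term: add FIRST(term) = { a, h, q, x, z }.
decl : q x param contributes {q}.
decl : h h contributes {h}.
Union: FIRST(decl) = { a, h, q, x, z }.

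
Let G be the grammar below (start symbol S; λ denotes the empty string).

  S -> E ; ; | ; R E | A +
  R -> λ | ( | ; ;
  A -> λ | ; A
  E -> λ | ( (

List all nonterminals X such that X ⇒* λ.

Directly nullable (have an λ-production): R, A, E.
No other nonterminal has a production whose RHS symbols are all nullable.

{ A, E, R }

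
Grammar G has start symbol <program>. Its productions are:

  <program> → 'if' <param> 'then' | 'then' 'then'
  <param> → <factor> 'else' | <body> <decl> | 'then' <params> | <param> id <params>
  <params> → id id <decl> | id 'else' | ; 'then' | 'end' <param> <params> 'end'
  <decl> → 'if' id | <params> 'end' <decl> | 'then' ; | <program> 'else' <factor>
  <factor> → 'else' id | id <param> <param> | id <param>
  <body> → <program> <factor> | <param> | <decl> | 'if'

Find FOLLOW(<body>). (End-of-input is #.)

In <param> → <body> <decl>: add FIRST(<decl>) = { 'end', 'if', 'then', ;, id }.
Union: FOLLOW(<body>) = { 'end', 'if', 'then', ;, id }.

{ 'end', 'if', 'then', ;, id }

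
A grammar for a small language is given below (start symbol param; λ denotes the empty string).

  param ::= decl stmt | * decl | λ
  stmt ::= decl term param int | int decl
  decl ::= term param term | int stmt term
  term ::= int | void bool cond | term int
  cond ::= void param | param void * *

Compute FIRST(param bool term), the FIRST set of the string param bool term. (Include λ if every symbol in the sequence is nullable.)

{ *, bool, int, void }

Add FIRST(param)\{λ} = { *, int, void }; param is nullable, continue.
bool is a terminal; add {bool} and stop.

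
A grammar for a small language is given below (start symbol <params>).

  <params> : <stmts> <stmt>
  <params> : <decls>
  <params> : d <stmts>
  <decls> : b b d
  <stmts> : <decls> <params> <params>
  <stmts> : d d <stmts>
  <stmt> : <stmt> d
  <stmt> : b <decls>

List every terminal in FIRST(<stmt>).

{ b }

From <stmt> : <stmt> d: add FIRST(<stmt>) = { b }.
<stmt> : b <decls> contributes {b}.
Union: FIRST(<stmt>) = { b }.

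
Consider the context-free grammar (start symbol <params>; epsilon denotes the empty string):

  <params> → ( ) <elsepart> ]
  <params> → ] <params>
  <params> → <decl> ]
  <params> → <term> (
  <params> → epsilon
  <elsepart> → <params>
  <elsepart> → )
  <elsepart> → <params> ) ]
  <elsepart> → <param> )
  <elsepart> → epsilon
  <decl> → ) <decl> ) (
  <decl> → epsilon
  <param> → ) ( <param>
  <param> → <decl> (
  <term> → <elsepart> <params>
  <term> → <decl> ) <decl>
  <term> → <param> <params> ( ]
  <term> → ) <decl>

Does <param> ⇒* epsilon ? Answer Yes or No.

No

Nullable nonterminals: <decl>, <elsepart>, <params>, <term>.
No production of <param> has an RHS whose symbols are all nullable, so <param> is not nullable.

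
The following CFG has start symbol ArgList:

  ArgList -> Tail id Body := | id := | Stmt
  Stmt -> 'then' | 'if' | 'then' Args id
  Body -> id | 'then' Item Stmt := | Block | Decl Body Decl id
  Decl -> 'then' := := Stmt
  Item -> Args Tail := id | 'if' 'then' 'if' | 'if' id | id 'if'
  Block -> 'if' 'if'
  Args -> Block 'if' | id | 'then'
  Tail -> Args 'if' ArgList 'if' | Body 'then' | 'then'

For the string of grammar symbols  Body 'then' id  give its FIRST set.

{ 'if', 'then', id }

Add FIRST(Body) = { 'if', 'then', id }; Body is not nullable, stop.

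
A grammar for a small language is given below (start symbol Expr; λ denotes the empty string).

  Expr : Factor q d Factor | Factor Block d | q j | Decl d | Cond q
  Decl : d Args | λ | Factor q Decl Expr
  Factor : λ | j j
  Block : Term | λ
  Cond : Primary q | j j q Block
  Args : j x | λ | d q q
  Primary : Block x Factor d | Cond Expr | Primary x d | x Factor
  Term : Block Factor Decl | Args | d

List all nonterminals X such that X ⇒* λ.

{ Args, Block, Decl, Factor, Term }

Directly nullable (have an λ-production): Decl, Factor, Block, Args.
Term : Block Factor Decl with every symbol nullable, so Term is nullable.
No other nonterminal has a production whose RHS symbols are all nullable.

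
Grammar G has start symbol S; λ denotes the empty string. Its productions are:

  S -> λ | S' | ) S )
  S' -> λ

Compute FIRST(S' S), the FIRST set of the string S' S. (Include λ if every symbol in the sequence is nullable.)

{ ), λ }

Add FIRST(S')\{λ} = {  }; S' is nullable, continue.
Add FIRST(S)\{λ} = { ) }; S is nullable, continue.
Every symbol is nullable, so include λ.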